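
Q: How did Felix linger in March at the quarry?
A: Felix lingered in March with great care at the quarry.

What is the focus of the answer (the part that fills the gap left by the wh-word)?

with great care

The wh-word "how" asks about the manner.
In the answer, "Felix", "in March" and "at the quarry" are given — repeated from the question.
The constituent filling the manner gap is "with great care"; that is the focus and would carry nuclear stress.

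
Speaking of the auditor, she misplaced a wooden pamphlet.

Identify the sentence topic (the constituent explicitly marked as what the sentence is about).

The construction explicitly marks "the auditor" as what the sentence is about — the topic.
The remainder of the clause is the comment (what is said about the topic).

the auditor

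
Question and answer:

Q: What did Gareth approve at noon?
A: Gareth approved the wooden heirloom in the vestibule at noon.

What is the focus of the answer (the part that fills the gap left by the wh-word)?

the wooden heirloom

The wh-word "what" asks about the direct object.
In the answer, "Gareth" and "at noon" are given — repeated from the question.
"in the vestibule" is also new, but it specifies the location, which is not what the question asks about — so it is not the focus.
The constituent filling the direct object gap is "the wooden heirloom"; that is the focus.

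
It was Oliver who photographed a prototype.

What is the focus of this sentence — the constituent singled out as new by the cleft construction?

Oliver

In an it-cleft "It was X that/who ...", the clefted constituent X is the focus; the that/who-clause expresses the presupposed open proposition.
Here the focus is "Oliver". The backgrounded (presupposed) material includes "a prototype".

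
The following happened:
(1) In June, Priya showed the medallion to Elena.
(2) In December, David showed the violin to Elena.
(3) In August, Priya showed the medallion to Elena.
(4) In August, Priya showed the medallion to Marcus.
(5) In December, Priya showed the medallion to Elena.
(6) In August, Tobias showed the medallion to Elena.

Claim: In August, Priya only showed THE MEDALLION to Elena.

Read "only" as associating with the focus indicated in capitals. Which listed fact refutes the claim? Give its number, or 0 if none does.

0

The capitals mark "the medallion" as focus. So "only" rules out other things, with the rest (Priya as agent and Elena as recipient and in August as setting) as background.
No fact matches Priya as agent and Elena as recipient and in August as setting with a different thing — every other fact differs on at least one backgrounded slot. So no fact refutes it.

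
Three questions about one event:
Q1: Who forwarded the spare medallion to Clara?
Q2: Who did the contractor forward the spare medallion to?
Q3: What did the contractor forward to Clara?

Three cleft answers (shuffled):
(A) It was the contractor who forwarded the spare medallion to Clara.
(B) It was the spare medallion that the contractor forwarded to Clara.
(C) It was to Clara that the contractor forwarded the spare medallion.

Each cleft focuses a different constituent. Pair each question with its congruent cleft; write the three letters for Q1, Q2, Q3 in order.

ACB

Q1 asks about the subject (agent); cleft (A) focuses "the contractor", which is the subject (agent) — so Q1 → A.
Q2 asks about the recipient; cleft (C) focuses "to Clara", which is the recipient — so Q2 → C.
Q3 asks about the direct object; cleft (B) focuses "the spare medallion", which is the direct object — so Q3 → B.
Mapping: Q1→A, Q2→C, Q3→B.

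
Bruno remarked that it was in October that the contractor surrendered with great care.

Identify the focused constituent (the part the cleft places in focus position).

In an it-cleft "It was X that/who ...", the clefted constituent X is the focus; the that/who-clause expresses the presupposed open proposition.
Here the focus is "in October". The backgrounded (presupposed) material includes "the contractor" and "with great care".

in October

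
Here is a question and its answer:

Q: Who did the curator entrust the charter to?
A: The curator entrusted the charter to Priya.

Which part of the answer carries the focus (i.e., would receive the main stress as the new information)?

The wh-word "who" asks about the recipient.
In the answer, "the curator" and "the charter" are given — repeated from the question.
The constituent filling the recipient gap is "to Priya"; that is the focus and would carry nuclear stress.

to Priya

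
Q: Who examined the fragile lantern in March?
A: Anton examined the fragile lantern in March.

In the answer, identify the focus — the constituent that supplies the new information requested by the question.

The wh-word "who" asks about the subject (agent).
In the answer, "the fragile lantern" and "in March" are given — repeated from the question.
The constituent filling the subject (agent) gap is "Anton"; that is the focus and would carry nuclear stress.

Anton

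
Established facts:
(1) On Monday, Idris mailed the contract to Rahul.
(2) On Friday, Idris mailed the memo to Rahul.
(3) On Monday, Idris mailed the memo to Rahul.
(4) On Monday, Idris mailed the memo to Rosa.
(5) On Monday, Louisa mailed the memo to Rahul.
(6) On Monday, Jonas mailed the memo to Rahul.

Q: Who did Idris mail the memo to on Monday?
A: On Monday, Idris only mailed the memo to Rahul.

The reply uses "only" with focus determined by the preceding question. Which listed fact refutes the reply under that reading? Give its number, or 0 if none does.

4

The question "Who did ... to ...?" targets the recipient, so in the reply the focus falls on "Rahul".
"Only" then excludes alternative recipients while the background — agent = Idris, thing = the memo, setting = on Monday — is held fixed.
Fact (4) keeps agent = Idris, thing = the memo, setting = on Monday but has recipient = Rosa; that refutes the reply.
(Fact (2) would refute a reading with focus on the setting — but that is not what the question asks.)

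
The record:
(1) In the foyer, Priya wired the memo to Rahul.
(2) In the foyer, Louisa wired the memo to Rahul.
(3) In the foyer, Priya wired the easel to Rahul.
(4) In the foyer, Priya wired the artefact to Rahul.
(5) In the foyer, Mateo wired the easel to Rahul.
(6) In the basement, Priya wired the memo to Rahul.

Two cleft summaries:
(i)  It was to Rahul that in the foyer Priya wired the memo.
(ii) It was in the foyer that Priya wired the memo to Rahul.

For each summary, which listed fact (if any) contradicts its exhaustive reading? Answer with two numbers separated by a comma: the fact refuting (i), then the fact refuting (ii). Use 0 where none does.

(i): focus "Rahul". No fact shares same agent, thing, setting (Priya / the memo / in the foyer) with a different recipient. 0.
(ii): focus "in the foyer". Looking for same agent, thing, recipient (Priya / the memo / Rahul) with some other setting — fact (6) has in the basement there. Refuted.

0, 6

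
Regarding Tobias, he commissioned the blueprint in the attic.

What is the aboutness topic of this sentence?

Tobias

The construction explicitly marks "Tobias" as what the sentence is about — the topic.
The remainder of the clause is the comment (what is said about the topic).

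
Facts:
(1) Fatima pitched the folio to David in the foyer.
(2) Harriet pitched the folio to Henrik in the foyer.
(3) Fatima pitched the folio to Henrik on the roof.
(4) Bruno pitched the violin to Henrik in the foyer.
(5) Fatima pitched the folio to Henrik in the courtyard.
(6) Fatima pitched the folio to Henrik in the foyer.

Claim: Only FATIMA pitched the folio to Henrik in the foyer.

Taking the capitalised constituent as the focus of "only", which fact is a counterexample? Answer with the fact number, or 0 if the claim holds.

2

The capitals mark "Fatima" as focus. So "only" rules out other agents, with the rest (the folio as thing and Henrik as recipient and in the foyer as setting) as background.
Fact (2) shares the background but differs in agent (Harriet) — a counterexample.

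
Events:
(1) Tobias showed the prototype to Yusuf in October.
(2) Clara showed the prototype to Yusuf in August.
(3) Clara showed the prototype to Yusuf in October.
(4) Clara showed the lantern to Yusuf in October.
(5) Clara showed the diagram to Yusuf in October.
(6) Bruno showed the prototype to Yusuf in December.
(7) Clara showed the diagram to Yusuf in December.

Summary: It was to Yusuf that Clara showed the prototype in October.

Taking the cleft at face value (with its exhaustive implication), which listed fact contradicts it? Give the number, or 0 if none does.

0

Focus of the cleft: "Yusuf" (the recipient). Presupposed background: Clara as agent and the prototype as thing and in October as setting.
Exhaustivity: Yusuf is the only recipient satisfying that background.
Every other fact differs from the presupposition on some backgrounded slot, so none challenges the exhaustivity.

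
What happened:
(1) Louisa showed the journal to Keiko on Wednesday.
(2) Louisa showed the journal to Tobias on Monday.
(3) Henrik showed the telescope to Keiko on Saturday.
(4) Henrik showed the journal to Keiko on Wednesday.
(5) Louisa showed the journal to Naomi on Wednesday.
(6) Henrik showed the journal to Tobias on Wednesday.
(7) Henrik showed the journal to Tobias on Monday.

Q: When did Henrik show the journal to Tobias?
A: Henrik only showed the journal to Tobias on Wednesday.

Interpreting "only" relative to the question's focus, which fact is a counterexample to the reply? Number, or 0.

7

Answering "When did ...?" puts focus on the setting — here, "on Wednesday".
"Only" then excludes alternative settings while the background — Henrik as agent and the journal as thing and Tobias as recipient — is held fixed.
Fact (7) shares the background with a different setting (on Monday) — counterexample.
(Fact (4) would refute a reading with focus on the recipient — but that is not what the question asks.)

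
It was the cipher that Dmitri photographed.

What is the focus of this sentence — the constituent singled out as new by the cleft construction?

In an it-cleft "It was X that/who ...", the clefted constituent X is the focus; the that/who-clause expresses the presupposed open proposition.
Here the focus is "the cipher". The backgrounded (presupposed) material includes "Dmitri".

the cipher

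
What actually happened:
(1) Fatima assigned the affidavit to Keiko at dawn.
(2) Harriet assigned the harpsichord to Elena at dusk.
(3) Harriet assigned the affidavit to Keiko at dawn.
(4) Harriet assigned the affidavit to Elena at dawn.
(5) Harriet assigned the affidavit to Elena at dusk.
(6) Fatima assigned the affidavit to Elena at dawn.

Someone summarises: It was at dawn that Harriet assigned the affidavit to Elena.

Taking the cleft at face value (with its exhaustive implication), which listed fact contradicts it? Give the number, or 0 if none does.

5

The cleft puts "at dawn" in focus and presupposes the open proposition with same agent, thing, recipient (Harriet / the affidavit / Elena).
Exhaustivity: at dawn is the only setting satisfying that background.
But fact (5) also has same agent, thing, recipient (Harriet / the affidavit / Elena), with setting = at dusk — so the exhaustive reading fails.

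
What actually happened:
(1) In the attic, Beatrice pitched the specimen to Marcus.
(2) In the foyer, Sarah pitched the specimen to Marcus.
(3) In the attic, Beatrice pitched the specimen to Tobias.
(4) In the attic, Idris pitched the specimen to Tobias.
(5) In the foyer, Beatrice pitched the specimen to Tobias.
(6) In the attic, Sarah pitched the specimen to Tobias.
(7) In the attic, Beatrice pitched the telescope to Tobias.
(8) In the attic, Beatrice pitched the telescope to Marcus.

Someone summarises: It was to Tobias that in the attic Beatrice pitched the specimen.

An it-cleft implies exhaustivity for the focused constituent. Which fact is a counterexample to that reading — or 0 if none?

The cleft puts "Tobias" in focus and presupposes the open proposition with same agent, thing, setting (Beatrice / the specimen / in the attic).
The exhaustive reading says no other recipient fits that background.
But fact (1) also has same agent, thing, setting (Beatrice / the specimen / in the attic), with recipient = Marcus — so the exhaustive reading fails.

1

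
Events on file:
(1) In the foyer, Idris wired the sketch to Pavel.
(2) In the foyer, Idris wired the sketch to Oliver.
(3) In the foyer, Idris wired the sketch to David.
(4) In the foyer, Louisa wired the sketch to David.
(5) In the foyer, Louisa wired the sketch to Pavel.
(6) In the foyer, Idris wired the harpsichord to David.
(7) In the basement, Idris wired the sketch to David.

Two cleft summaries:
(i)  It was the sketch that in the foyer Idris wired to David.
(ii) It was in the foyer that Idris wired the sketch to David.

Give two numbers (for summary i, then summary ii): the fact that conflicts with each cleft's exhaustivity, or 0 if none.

6, 7

(i): focus "the sketch". Looking for same agent, recipient, setting (Idris / David / in the foyer) with some other thing — fact (6) has the harpsichord there. Refuted.
(ii): focus "in the foyer". Looking for same agent, thing, recipient (Idris / the sketch / David) with some other setting — fact (7) has in the basement there. Refuted.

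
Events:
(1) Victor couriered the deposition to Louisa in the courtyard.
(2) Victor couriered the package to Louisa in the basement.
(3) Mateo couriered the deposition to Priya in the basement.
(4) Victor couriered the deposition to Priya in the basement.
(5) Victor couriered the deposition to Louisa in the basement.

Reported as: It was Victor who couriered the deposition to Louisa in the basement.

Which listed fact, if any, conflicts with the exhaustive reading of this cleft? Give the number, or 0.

0

The cleft puts "Victor" in focus and presupposes the open proposition with thing = the deposition, recipient = Louisa, setting = in the basement.
Exhaustivity: Victor is the only agent satisfying that background.
No listed fact matches the background with a different agent. Exhaustivity holds.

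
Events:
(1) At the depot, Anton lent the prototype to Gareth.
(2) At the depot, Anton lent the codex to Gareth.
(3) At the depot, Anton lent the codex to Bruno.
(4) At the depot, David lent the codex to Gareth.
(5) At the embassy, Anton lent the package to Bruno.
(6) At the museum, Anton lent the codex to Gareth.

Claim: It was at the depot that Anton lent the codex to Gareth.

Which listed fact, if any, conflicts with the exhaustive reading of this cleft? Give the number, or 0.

6

Focus of the cleft: "at the depot" (the setting). Presupposed background: Anton as agent and the codex as thing and Gareth as recipient.
Exhaustivity: at the depot is the only setting satisfying that background.
Fact (6) shares the background but with setting = at the museum; exhaustivity is violated.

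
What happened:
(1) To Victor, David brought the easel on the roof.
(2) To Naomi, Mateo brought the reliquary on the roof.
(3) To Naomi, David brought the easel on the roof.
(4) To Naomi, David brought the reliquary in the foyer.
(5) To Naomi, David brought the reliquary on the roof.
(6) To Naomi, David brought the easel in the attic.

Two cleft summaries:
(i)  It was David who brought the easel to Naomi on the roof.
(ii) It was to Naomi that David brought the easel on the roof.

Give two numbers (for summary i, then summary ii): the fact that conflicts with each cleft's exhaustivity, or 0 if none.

Summary (i) focuses "David" (the agent); background thing = the easel, recipient = Naomi, setting = on the roof. No fact matches that background with a different agent, so 0.
Summary (ii) focuses "Naomi" (the recipient); background agent = David, thing = the easel, setting = on the roof. Fact (1) matches that background with recipient = Victor — refutes (ii).

0, 1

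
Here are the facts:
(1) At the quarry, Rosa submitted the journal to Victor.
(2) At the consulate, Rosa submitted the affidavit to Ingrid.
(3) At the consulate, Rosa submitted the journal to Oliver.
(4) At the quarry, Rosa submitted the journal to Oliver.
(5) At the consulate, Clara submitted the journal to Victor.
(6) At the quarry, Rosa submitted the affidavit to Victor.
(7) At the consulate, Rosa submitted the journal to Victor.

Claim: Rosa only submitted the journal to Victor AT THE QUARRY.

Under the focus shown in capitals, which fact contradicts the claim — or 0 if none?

7

Focus (in capitals) is "at the quarry" — the setting. "Only" excludes alternative settings while holding fixed Rosa as agent and the journal as thing and Victor as recipient.
Fact (7) shares the background but differs in setting (at the consulate) — a counterexample.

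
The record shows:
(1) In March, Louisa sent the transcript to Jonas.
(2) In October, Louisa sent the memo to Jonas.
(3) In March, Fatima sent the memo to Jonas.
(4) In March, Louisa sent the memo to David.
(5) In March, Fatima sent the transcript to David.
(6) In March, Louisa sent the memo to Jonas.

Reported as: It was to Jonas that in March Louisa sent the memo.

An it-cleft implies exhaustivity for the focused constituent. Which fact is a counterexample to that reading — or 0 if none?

4

Focus of the cleft: "Jonas" (the recipient). Presupposed background: Louisa as agent and the memo as thing and in March as setting.
Exhaustivity: Jonas is the only recipient satisfying that background.
Fact (4) shares the background but with recipient = David; exhaustivity is violated.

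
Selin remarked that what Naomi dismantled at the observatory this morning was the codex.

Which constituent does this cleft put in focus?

In a pseudo-cleft "What ... was X", the post-copular constituent X is the focus.
Here the focus is "the codex". The backgrounded (presupposed) material includes "Naomi", "at the observatory" and "this morning".

the codex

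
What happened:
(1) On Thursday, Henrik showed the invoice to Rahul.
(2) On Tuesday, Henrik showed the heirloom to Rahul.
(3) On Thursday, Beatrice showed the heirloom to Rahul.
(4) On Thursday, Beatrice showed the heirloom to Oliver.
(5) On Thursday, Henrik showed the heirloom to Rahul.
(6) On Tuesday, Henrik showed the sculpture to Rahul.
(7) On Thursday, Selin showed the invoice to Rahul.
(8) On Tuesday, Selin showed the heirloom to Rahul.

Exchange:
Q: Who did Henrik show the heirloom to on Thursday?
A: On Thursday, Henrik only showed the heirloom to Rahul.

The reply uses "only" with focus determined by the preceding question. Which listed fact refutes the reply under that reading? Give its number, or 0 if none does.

0

The question "Who did ... to ...?" targets the recipient, so in the reply the focus falls on "Rahul".
"Only" then excludes alternative recipients while the background — agent = Henrik, thing = the heirloom, setting = on Thursday — is held fixed.
No fact keeps agent = Henrik, thing = the heirloom, setting = on Thursday while changing the recipient; every other fact differs on something backgrounded. The reply stands.
(Fact (1) would refute a reading with focus on the thing — but that is not what the question asks.)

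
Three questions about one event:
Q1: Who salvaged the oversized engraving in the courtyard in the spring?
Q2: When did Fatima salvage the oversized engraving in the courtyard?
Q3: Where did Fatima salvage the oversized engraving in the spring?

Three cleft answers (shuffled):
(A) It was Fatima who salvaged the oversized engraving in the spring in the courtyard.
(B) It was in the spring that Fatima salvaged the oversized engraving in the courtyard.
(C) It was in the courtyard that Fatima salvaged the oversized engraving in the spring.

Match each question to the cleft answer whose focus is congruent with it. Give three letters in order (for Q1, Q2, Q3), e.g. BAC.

ABC

Q1 asks about the subject (agent); cleft (A) focuses "Fatima", which is the subject (agent) — so Q1 → A.
Q2 asks about the time; cleft (B) focuses "in the spring", which is the time — so Q2 → B.
Q3 asks about the location; cleft (C) focuses "in the courtyard", which is the location — so Q3 → C.
Mapping: Q1→A, Q2→B, Q3→C.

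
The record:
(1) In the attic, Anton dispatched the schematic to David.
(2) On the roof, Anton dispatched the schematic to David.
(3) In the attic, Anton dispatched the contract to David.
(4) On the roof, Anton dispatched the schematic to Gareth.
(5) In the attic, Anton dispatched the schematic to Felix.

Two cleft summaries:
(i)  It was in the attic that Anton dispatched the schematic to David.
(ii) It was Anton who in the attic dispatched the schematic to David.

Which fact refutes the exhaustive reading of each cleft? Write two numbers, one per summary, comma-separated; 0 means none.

(i): focus "in the attic". Looking for Anton as agent and the schematic as thing and David as recipient with some other setting — fact (2) has on the roof there. Refuted.
(ii): focus "Anton". No fact shares the schematic as thing and David as recipient and in the attic as setting with a different agent. 0.

2, 0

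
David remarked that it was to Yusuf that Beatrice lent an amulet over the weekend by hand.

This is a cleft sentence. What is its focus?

In an it-cleft "It was X that/who ...", the clefted constituent X is the focus; the that/who-clause expresses the presupposed open proposition.
Here the focus is "to Yusuf". The backgrounded (presupposed) material includes "Beatrice", "an amulet", "by hand" and "over the weekend".

to Yusuf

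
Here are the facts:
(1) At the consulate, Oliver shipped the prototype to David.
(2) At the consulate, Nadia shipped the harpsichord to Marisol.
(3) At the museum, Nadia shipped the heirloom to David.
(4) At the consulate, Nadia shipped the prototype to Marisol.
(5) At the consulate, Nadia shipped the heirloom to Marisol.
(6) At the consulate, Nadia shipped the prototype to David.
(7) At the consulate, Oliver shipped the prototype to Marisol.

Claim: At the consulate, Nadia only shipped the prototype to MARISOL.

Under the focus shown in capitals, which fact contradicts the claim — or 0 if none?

The capitals mark "Marisol" as focus. So "only" rules out other recipients, with the rest (Nadia as agent and the prototype as thing and at the consulate as setting) as background.
Fact (6) matches on Nadia as agent and the prototype as thing and at the consulate as setting, but has recipient = David instead. That refutes the claim.

6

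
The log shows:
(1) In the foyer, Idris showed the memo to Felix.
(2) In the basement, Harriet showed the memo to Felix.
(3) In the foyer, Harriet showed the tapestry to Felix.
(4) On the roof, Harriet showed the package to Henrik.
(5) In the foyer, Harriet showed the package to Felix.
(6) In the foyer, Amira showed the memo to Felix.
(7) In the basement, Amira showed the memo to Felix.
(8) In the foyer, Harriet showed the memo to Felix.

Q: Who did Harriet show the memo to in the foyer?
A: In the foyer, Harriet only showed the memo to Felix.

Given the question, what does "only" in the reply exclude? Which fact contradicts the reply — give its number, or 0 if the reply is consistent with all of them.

The question "Who did ... to ...?" targets the recipient, so in the reply the focus falls on "Felix".
"Only" then excludes alternative recipients while the background — Harriet as agent and the memo as thing and in the foyer as setting — is held fixed.
No fact keeps Harriet as agent and the memo as thing and in the foyer as setting while changing the recipient; every other fact differs on something backgrounded. The reply stands.
(Fact (2) would refute a reading with focus on the setting — but that is not what the question asks.)

0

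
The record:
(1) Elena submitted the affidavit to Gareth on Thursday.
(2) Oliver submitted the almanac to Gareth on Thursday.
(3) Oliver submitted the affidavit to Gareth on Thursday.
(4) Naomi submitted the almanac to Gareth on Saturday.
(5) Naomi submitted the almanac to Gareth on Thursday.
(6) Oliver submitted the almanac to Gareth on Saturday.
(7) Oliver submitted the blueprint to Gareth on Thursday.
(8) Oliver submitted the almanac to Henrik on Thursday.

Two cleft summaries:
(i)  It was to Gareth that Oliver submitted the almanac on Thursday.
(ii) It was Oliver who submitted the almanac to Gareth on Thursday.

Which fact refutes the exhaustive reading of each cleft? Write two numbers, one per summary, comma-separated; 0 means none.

8, 5

Summary (i) focuses "Gareth" (the recipient); background Oliver as agent and the almanac as thing and on Thursday as setting. Fact (8) matches that background with recipient = Henrik — refutes (i).
Summary (ii) focuses "Oliver" (the agent); background the almanac as thing and Gareth as recipient and on Thursday as setting. Fact (5) matches that background with agent = Naomi — refutes (ii).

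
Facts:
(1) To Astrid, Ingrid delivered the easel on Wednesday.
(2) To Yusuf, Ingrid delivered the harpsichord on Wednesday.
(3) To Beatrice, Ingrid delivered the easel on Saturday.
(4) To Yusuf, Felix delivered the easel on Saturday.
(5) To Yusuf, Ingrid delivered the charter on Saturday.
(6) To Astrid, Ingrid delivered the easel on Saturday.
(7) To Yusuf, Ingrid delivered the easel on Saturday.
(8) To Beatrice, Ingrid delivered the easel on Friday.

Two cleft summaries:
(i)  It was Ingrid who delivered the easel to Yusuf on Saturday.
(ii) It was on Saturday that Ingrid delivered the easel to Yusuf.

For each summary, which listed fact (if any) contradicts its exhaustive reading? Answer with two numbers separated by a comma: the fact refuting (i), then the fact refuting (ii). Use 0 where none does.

(i): focus "Ingrid". Looking for same thing, recipient, setting (the easel / Yusuf / on Saturday) with some other agent — fact (4) has Felix there. Refuted.
(ii): focus "on Saturday". No fact shares same agent, thing, recipient (Ingrid / the easel / Yusuf) with a different setting. 0.

4, 0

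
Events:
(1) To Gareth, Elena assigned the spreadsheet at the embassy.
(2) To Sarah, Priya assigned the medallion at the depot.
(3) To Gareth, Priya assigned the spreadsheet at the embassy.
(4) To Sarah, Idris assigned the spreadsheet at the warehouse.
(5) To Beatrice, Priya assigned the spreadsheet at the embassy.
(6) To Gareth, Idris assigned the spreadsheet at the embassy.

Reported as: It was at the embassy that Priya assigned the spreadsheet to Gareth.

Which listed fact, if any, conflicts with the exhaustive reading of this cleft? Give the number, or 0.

Focus of the cleft: "at the embassy" (the setting). Presupposed background: same agent, thing, recipient (Priya / the spreadsheet / Gareth).
Exhaustivity: at the embassy is the only setting satisfying that background.
Every other fact differs from the presupposition on some backgrounded slot, so none challenges the exhaustivity.

0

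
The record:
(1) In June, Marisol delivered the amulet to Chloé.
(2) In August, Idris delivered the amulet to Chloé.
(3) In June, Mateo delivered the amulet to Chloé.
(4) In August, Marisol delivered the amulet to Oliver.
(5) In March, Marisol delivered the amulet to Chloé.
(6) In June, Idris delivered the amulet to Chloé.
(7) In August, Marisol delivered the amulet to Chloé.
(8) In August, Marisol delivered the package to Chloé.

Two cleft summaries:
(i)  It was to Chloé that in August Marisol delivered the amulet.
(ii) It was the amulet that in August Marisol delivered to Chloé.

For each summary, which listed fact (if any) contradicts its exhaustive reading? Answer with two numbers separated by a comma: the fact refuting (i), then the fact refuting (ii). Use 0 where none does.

Summary (i) focuses "Chloé" (the recipient); background same agent, thing, setting (Marisol / the amulet / in August). Fact (4) matches that background with recipient = Oliver — refutes (i).
Summary (ii) focuses "the amulet" (the thing); background same agent, recipient, setting (Marisol / Chloé / in August). Fact (8) matches that background with thing = the package — refutes (ii).

4, 8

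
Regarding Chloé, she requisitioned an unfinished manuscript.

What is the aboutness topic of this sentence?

The construction explicitly marks "Chloé" as what the sentence is about — the topic.
The remainder of the clause is the comment (what is said about the topic).

Chloé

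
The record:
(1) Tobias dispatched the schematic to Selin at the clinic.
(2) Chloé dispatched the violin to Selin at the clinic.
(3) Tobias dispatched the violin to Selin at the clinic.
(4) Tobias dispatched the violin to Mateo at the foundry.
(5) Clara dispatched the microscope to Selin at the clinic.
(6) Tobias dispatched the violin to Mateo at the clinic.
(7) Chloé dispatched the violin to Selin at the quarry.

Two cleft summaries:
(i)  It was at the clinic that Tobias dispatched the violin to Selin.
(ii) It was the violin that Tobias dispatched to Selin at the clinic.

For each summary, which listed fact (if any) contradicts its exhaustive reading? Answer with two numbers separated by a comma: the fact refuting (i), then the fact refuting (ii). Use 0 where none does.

0, 1

Summary (i) focuses "at the clinic" (the setting); background Tobias as agent and the violin as thing and Selin as recipient. No fact matches that background with a different setting, so 0.
Summary (ii) focuses "the violin" (the thing); background Tobias as agent and Selin as recipient and at the clinic as setting. Fact (1) matches that background with thing = the schematic — refutes (ii).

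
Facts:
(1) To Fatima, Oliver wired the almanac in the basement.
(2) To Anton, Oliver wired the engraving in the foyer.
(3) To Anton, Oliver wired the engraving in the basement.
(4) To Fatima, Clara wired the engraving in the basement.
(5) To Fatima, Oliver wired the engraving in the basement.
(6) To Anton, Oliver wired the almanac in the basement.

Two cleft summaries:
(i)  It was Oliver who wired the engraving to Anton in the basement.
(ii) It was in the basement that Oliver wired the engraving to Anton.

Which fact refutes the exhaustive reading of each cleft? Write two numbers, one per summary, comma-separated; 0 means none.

0, 2

Summary (i) focuses "Oliver" (the agent); background thing = the engraving, recipient = Anton, setting = in the basement. No fact matches that background with a different agent, so 0.
Summary (ii) focuses "in the basement" (the setting); background agent = Oliver, thing = the engraving, recipient = Anton. Fact (2) matches that background with setting = in the foyer — refutes (ii).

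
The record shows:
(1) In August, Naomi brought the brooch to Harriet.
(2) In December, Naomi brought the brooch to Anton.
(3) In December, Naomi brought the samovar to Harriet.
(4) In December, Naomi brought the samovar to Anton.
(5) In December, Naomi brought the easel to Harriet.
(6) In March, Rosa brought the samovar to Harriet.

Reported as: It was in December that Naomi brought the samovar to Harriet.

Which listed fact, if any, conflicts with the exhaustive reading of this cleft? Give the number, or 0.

0

Focus of the cleft: "in December" (the setting). Presupposed background: agent = Naomi, thing = the samovar, recipient = Harriet.
Exhaustivity: in December is the only setting satisfying that background.
No listed fact matches the background with a different setting. Exhaustivity holds.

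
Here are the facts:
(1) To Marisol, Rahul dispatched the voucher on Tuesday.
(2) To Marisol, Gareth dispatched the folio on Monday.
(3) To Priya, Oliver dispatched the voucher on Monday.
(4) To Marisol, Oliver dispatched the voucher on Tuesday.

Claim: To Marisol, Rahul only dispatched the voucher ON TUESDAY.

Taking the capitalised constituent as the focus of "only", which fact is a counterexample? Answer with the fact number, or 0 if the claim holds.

0

Focus (in capitals) is "on Tuesday" — the setting. "Only" excludes alternative settings while holding fixed same agent, thing, recipient (Rahul / the voucher / Marisol).
No fact matches same agent, thing, recipient (Rahul / the voucher / Marisol) with a different setting — every other fact differs on at least one backgrounded slot. So no fact refutes it.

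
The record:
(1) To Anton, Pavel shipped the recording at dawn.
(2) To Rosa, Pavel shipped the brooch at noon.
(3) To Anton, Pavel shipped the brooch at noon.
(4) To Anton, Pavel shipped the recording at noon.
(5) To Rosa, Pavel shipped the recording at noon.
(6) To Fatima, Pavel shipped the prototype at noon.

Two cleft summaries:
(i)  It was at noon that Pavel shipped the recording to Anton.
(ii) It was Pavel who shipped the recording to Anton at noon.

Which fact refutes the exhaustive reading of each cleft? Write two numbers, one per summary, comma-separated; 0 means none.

(i): focus "at noon". Looking for Pavel as agent and the recording as thing and Anton as recipient with some other setting — fact (1) has at dawn there. Refuted.
(ii): focus "Pavel". No fact shares the recording as thing and Anton as recipient and at noon as setting with a different agent. 0.

1, 0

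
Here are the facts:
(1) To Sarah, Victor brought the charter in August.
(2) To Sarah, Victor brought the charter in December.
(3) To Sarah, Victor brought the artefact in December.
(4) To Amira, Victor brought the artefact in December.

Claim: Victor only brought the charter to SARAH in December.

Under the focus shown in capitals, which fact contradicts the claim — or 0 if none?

0

Focus (in capitals) is "Sarah" — the recipient. "Only" excludes alternative recipients while holding fixed agent = Victor, thing = the charter, setting = in December.
No fact matches agent = Victor, thing = the charter, setting = in December with a different recipient — every other fact differs on at least one backgrounded slot. So no fact refutes it.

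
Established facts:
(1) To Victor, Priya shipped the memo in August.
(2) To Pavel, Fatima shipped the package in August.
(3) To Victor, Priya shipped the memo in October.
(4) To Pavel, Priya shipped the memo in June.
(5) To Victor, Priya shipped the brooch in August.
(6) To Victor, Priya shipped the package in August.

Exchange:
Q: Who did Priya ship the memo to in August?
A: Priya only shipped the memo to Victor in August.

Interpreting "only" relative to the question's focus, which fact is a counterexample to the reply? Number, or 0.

The question "Who did ... to ...?" targets the recipient, so in the reply the focus falls on "Victor".
So "only" ranges over recipients; the rest (same agent, thing, setting (Priya / the memo / in August)) is presupposed.
No listed fact shares that background with another recipient. Nothing contradicts the reply.
(Fact (3) would refute a reading with focus on the setting — but that is not what the question asks.)

0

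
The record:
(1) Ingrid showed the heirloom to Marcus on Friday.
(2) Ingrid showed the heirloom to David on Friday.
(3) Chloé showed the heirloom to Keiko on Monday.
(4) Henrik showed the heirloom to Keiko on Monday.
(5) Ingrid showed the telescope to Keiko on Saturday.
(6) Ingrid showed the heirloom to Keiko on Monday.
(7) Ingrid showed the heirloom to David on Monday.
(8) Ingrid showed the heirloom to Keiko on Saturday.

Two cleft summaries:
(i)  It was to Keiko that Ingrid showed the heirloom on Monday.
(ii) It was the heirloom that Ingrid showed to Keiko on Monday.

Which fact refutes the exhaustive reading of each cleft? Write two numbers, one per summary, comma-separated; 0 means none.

(i): focus "Keiko". Looking for same agent, thing, setting (Ingrid / the heirloom / on Monday) with some other recipient — fact (7) has David there. Refuted.
(ii): focus "the heirloom". No fact shares same agent, recipient, setting (Ingrid / Keiko / on Monday) with a different thing. 0.

7, 0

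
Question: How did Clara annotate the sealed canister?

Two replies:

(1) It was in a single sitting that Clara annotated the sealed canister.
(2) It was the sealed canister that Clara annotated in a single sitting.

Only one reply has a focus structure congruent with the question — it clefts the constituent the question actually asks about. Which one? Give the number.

The question word "how" targets the manner.
Option (1) clefts "in a single sitting" — that matches what the question asks about.
Option (2) clefts "the sealed canister" — the direct object, not what was asked.
So the congruent reply is (1).

1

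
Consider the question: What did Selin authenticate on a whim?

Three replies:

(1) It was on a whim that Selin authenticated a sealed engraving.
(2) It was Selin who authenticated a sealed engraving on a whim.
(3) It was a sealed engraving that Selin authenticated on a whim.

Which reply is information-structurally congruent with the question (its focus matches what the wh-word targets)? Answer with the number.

The question word "what" targets the direct object.
Option (1) clefts "on a whim" — the manner, not what was asked.
Option (2) clefts "Selin" — the subject (agent), not what was asked.
Option (3) clefts "a sealed engraving" — that matches what the question asks about.
So the congruent reply is (3).

3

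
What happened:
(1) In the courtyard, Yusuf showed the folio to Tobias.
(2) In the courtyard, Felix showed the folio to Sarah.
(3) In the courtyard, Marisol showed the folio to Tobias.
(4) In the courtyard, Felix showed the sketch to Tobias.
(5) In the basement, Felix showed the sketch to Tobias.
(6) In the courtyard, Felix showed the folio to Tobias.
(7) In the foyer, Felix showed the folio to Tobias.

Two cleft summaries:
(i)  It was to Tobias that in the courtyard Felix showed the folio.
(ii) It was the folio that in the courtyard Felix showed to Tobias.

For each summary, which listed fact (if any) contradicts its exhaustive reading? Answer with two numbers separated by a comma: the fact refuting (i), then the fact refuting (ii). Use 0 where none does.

Summary (i) focuses "Tobias" (the recipient); background agent = Felix, thing = the folio, setting = in the courtyard. Fact (2) matches that background with recipient = Sarah — refutes (i).
Summary (ii) focuses "the folio" (the thing); background agent = Felix, recipient = Tobias, setting = in the courtyard. Fact (4) matches that background with thing = the sketch — refutes (ii).

2, 4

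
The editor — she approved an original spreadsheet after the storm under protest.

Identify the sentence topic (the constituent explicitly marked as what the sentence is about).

The construction explicitly marks "the editor" as what the sentence is about — the topic.
The remainder of the clause is the comment (what is said about the topic).

the editor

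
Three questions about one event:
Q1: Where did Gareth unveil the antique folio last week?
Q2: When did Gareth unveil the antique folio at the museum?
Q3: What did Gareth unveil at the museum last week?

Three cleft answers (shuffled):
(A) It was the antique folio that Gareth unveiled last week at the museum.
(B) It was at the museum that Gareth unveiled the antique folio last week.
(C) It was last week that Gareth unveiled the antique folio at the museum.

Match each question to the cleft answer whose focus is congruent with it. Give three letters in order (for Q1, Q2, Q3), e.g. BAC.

BCA

Q1 asks about the location; cleft (B) focuses "at the museum", which is the location — so Q1 → B.
Q2 asks about the time; cleft (C) focuses "last week", which is the time — so Q2 → C.
Q3 asks about the direct object; cleft (A) focuses "the antique folio", which is the direct object — so Q3 → A.
Mapping: Q1→B, Q2→C, Q3→A.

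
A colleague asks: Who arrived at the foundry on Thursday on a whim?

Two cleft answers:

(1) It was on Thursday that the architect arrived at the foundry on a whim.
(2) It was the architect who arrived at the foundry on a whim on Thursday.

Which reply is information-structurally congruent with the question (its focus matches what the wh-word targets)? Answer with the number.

2

The question word "who" targets the subject (agent).
Option (1) clefts "on Thursday" — the time, not what was asked.
Option (2) clefts "the architect" — that matches what the question asks about.
So the congruent reply is (2).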